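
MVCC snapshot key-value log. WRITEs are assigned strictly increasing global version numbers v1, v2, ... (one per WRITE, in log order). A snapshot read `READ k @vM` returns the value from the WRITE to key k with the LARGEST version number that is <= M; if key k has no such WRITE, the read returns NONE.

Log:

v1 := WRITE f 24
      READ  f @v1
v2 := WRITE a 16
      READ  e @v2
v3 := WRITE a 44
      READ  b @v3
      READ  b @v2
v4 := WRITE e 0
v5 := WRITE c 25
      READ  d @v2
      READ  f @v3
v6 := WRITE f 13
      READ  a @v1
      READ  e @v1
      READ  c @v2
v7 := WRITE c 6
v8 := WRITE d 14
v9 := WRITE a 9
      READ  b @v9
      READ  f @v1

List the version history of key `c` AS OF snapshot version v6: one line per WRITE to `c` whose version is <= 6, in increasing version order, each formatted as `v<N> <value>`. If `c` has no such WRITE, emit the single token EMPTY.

Scan writes for key=c with version <= 6:
  v1 WRITE f 24 -> skip
  v2 WRITE a 16 -> skip
  v3 WRITE a 44 -> skip
  v4 WRITE e 0 -> skip
  v5 WRITE c 25 -> keep
  v6 WRITE f 13 -> skip
  v7 WRITE c 6 -> drop (> snap)
  v8 WRITE d 14 -> skip
  v9 WRITE a 9 -> skip
Collected: [(5, 25)]

Answer: v5 25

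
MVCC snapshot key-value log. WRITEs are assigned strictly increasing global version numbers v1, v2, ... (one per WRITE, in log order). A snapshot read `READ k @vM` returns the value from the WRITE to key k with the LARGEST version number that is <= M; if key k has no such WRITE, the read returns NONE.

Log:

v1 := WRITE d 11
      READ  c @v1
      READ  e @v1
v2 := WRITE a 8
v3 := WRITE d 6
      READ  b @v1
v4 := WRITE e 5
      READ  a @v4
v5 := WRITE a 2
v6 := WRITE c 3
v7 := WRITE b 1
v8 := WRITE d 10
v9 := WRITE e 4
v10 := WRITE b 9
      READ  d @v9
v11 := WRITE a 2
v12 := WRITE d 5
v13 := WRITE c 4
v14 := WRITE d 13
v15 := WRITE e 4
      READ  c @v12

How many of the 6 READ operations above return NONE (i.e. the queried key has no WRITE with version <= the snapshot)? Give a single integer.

Answer: 3

Derivation:
v1: WRITE d=11  (d history now [(1, 11)])
READ c @v1: history=[] -> no version <= 1 -> NONE
READ e @v1: history=[] -> no version <= 1 -> NONE
v2: WRITE a=8  (a history now [(2, 8)])
v3: WRITE d=6  (d history now [(1, 11), (3, 6)])
READ b @v1: history=[] -> no version <= 1 -> NONE
v4: WRITE e=5  (e history now [(4, 5)])
READ a @v4: history=[(2, 8)] -> pick v2 -> 8
v5: WRITE a=2  (a history now [(2, 8), (5, 2)])
v6: WRITE c=3  (c history now [(6, 3)])
v7: WRITE b=1  (b history now [(7, 1)])
v8: WRITE d=10  (d history now [(1, 11), (3, 6), (8, 10)])
v9: WRITE e=4  (e history now [(4, 5), (9, 4)])
v10: WRITE b=9  (b history now [(7, 1), (10, 9)])
READ d @v9: history=[(1, 11), (3, 6), (8, 10)] -> pick v8 -> 10
v11: WRITE a=2  (a history now [(2, 8), (5, 2), (11, 2)])
v12: WRITE d=5  (d history now [(1, 11), (3, 6), (8, 10), (12, 5)])
v13: WRITE c=4  (c history now [(6, 3), (13, 4)])
v14: WRITE d=13  (d history now [(1, 11), (3, 6), (8, 10), (12, 5), (14, 13)])
v15: WRITE e=4  (e history now [(4, 5), (9, 4), (15, 4)])
READ c @v12: history=[(6, 3), (13, 4)] -> pick v6 -> 3
Read results in order: ['NONE', 'NONE', 'NONE', '8', '10', '3']
NONE count = 3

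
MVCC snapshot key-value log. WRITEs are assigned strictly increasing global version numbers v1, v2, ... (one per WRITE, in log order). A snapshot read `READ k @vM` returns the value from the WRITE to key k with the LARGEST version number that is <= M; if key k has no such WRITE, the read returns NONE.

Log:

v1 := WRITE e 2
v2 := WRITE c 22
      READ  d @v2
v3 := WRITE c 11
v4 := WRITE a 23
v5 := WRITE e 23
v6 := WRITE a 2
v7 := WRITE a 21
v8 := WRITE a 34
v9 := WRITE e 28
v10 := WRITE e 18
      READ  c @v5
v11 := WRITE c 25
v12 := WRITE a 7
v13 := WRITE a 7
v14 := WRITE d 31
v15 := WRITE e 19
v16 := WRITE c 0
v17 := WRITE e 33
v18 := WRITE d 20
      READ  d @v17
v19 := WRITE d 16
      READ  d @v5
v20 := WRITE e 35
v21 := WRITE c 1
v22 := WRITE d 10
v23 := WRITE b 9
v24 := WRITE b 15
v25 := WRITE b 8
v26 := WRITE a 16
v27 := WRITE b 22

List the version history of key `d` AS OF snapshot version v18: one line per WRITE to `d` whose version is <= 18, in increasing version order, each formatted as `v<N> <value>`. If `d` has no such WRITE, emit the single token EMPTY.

Answer: v14 31
v18 20

Derivation:
Scan writes for key=d with version <= 18:
  v1 WRITE e 2 -> skip
  v2 WRITE c 22 -> skip
  v3 WRITE c 11 -> skip
  v4 WRITE a 23 -> skip
  v5 WRITE e 23 -> skip
  v6 WRITE a 2 -> skip
  v7 WRITE a 21 -> skip
  v8 WRITE a 34 -> skip
  v9 WRITE e 28 -> skip
  v10 WRITE e 18 -> skip
  v11 WRITE c 25 -> skip
  v12 WRITE a 7 -> skip
  v13 WRITE a 7 -> skip
  v14 WRITE d 31 -> keep
  v15 WRITE e 19 -> skip
  v16 WRITE c 0 -> skip
  v17 WRITE e 33 -> skip
  v18 WRITE d 20 -> keep
  v19 WRITE d 16 -> drop (> snap)
  v20 WRITE e 35 -> skip
  v21 WRITE c 1 -> skip
  v22 WRITE d 10 -> drop (> snap)
  v23 WRITE b 9 -> skip
  v24 WRITE b 15 -> skip
  v25 WRITE b 8 -> skip
  v26 WRITE a 16 -> skip
  v27 WRITE b 22 -> skip
Collected: [(14, 31), (18, 20)]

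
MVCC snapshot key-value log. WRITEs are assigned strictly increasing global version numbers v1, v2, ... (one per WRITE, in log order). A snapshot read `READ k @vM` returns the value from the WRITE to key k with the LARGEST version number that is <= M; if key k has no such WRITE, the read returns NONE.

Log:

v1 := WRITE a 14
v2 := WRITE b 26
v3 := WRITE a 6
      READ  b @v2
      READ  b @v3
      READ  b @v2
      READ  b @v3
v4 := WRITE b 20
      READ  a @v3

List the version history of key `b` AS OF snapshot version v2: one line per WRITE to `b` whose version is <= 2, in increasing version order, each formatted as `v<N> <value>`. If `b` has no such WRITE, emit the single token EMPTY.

Scan writes for key=b with version <= 2:
  v1 WRITE a 14 -> skip
  v2 WRITE b 26 -> keep
  v3 WRITE a 6 -> skip
  v4 WRITE b 20 -> drop (> snap)
Collected: [(2, 26)]

Answer: v2 26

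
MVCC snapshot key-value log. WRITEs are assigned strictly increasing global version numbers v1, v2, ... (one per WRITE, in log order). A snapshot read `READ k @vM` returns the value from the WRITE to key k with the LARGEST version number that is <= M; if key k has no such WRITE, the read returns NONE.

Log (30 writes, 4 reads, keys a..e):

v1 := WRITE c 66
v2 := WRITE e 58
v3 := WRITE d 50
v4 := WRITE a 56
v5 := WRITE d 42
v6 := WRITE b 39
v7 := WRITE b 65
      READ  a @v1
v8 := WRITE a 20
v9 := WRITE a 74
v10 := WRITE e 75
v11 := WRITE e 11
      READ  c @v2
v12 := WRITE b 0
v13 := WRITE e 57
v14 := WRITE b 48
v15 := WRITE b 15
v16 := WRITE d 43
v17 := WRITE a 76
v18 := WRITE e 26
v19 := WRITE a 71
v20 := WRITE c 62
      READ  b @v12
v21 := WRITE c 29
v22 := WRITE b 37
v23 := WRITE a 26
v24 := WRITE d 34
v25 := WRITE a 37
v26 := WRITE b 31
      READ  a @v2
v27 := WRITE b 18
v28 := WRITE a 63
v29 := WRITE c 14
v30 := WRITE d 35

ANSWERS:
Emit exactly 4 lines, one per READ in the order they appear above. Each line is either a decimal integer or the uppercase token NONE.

v1: WRITE c=66  (c history now [(1, 66)])
v2: WRITE e=58  (e history now [(2, 58)])
v3: WRITE d=50  (d history now [(3, 50)])
v4: WRITE a=56  (a history now [(4, 56)])
v5: WRITE d=42  (d history now [(3, 50), (5, 42)])
v6: WRITE b=39  (b history now [(6, 39)])
v7: WRITE b=65  (b history now [(6, 39), (7, 65)])
READ a @v1: history=[(4, 56)] -> no version <= 1 -> NONE
v8: WRITE a=20  (a history now [(4, 56), (8, 20)])
v9: WRITE a=74  (a history now [(4, 56), (8, 20), (9, 74)])
v10: WRITE e=75  (e history now [(2, 58), (10, 75)])
v11: WRITE e=11  (e history now [(2, 58), (10, 75), (11, 11)])
READ c @v2: history=[(1, 66)] -> pick v1 -> 66
v12: WRITE b=0  (b history now [(6, 39), (7, 65), (12, 0)])
v13: WRITE e=57  (e history now [(2, 58), (10, 75), (11, 11), (13, 57)])
v14: WRITE b=48  (b history now [(6, 39), (7, 65), (12, 0), (14, 48)])
v15: WRITE b=15  (b history now [(6, 39), (7, 65), (12, 0), (14, 48), (15, 15)])
v16: WRITE d=43  (d history now [(3, 50), (5, 42), (16, 43)])
v17: WRITE a=76  (a history now [(4, 56), (8, 20), (9, 74), (17, 76)])
v18: WRITE e=26  (e history now [(2, 58), (10, 75), (11, 11), (13, 57), (18, 26)])
v19: WRITE a=71  (a history now [(4, 56), (8, 20), (9, 74), (17, 76), (19, 71)])
v20: WRITE c=62  (c history now [(1, 66), (20, 62)])
READ b @v12: history=[(6, 39), (7, 65), (12, 0), (14, 48), (15, 15)] -> pick v12 -> 0
v21: WRITE c=29  (c history now [(1, 66), (20, 62), (21, 29)])
v22: WRITE b=37  (b history now [(6, 39), (7, 65), (12, 0), (14, 48), (15, 15), (22, 37)])
v23: WRITE a=26  (a history now [(4, 56), (8, 20), (9, 74), (17, 76), (19, 71), (23, 26)])
v24: WRITE d=34  (d history now [(3, 50), (5, 42), (16, 43), (24, 34)])
v25: WRITE a=37  (a history now [(4, 56), (8, 20), (9, 74), (17, 76), (19, 71), (23, 26), (25, 37)])
v26: WRITE b=31  (b history now [(6, 39), (7, 65), (12, 0), (14, 48), (15, 15), (22, 37), (26, 31)])
READ a @v2: history=[(4, 56), (8, 20), (9, 74), (17, 76), (19, 71), (23, 26), (25, 37)] -> no version <= 2 -> NONE
v27: WRITE b=18  (b history now [(6, 39), (7, 65), (12, 0), (14, 48), (15, 15), (22, 37), (26, 31), (27, 18)])
v28: WRITE a=63  (a history now [(4, 56), (8, 20), (9, 74), (17, 76), (19, 71), (23, 26), (25, 37), (28, 63)])
v29: WRITE c=14  (c history now [(1, 66), (20, 62), (21, 29), (29, 14)])
v30: WRITE d=35  (d history now [(3, 50), (5, 42), (16, 43), (24, 34), (30, 35)])

Answer: NONE
66
0
NONE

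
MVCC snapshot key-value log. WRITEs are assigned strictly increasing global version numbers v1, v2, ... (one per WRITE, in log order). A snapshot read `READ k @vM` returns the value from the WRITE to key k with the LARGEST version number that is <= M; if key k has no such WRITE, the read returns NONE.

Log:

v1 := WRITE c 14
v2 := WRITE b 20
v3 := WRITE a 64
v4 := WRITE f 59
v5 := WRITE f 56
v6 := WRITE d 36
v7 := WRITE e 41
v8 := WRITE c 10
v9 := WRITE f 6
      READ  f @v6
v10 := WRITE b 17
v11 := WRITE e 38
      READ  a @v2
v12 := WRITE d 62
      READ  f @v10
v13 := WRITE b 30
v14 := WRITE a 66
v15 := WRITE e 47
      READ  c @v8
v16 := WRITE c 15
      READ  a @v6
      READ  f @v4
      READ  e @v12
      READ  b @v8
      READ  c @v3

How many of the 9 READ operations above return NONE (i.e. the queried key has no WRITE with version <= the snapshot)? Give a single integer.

v1: WRITE c=14  (c history now [(1, 14)])
v2: WRITE b=20  (b history now [(2, 20)])
v3: WRITE a=64  (a history now [(3, 64)])
v4: WRITE f=59  (f history now [(4, 59)])
v5: WRITE f=56  (f history now [(4, 59), (5, 56)])
v6: WRITE d=36  (d history now [(6, 36)])
v7: WRITE e=41  (e history now [(7, 41)])
v8: WRITE c=10  (c history now [(1, 14), (8, 10)])
v9: WRITE f=6  (f history now [(4, 59), (5, 56), (9, 6)])
READ f @v6: history=[(4, 59), (5, 56), (9, 6)] -> pick v5 -> 56
v10: WRITE b=17  (b history now [(2, 20), (10, 17)])
v11: WRITE e=38  (e history now [(7, 41), (11, 38)])
READ a @v2: history=[(3, 64)] -> no version <= 2 -> NONE
v12: WRITE d=62  (d history now [(6, 36), (12, 62)])
READ f @v10: history=[(4, 59), (5, 56), (9, 6)] -> pick v9 -> 6
v13: WRITE b=30  (b history now [(2, 20), (10, 17), (13, 30)])
v14: WRITE a=66  (a history now [(3, 64), (14, 66)])
v15: WRITE e=47  (e history now [(7, 41), (11, 38), (15, 47)])
READ c @v8: history=[(1, 14), (8, 10)] -> pick v8 -> 10
v16: WRITE c=15  (c history now [(1, 14), (8, 10), (16, 15)])
READ a @v6: history=[(3, 64), (14, 66)] -> pick v3 -> 64
READ f @v4: history=[(4, 59), (5, 56), (9, 6)] -> pick v4 -> 59
READ e @v12: history=[(7, 41), (11, 38), (15, 47)] -> pick v11 -> 38
READ b @v8: history=[(2, 20), (10, 17), (13, 30)] -> pick v2 -> 20
READ c @v3: history=[(1, 14), (8, 10), (16, 15)] -> pick v1 -> 14
Read results in order: ['56', 'NONE', '6', '10', '64', '59', '38', '20', '14']
NONE count = 1

Answer: 1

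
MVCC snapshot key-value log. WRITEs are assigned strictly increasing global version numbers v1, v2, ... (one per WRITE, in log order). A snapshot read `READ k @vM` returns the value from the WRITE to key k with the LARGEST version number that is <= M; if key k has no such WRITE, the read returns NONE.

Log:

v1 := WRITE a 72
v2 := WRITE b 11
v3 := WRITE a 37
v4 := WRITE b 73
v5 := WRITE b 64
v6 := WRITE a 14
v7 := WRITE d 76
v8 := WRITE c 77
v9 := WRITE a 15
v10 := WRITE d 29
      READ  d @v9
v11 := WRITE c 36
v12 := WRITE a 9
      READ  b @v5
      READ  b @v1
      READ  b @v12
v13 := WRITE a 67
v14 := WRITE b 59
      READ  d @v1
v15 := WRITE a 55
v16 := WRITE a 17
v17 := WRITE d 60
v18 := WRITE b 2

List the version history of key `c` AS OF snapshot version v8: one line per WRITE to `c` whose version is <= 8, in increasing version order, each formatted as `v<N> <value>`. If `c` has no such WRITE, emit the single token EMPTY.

Scan writes for key=c with version <= 8:
  v1 WRITE a 72 -> skip
  v2 WRITE b 11 -> skip
  v3 WRITE a 37 -> skip
  v4 WRITE b 73 -> skip
  v5 WRITE b 64 -> skip
  v6 WRITE a 14 -> skip
  v7 WRITE d 76 -> skip
  v8 WRITE c 77 -> keep
  v9 WRITE a 15 -> skip
  v10 WRITE d 29 -> skip
  v11 WRITE c 36 -> drop (> snap)
  v12 WRITE a 9 -> skip
  v13 WRITE a 67 -> skip
  v14 WRITE b 59 -> skip
  v15 WRITE a 55 -> skip
  v16 WRITE a 17 -> skip
  v17 WRITE d 60 -> skip
  v18 WRITE b 2 -> skip
Collected: [(8, 77)]

Answer: v8 77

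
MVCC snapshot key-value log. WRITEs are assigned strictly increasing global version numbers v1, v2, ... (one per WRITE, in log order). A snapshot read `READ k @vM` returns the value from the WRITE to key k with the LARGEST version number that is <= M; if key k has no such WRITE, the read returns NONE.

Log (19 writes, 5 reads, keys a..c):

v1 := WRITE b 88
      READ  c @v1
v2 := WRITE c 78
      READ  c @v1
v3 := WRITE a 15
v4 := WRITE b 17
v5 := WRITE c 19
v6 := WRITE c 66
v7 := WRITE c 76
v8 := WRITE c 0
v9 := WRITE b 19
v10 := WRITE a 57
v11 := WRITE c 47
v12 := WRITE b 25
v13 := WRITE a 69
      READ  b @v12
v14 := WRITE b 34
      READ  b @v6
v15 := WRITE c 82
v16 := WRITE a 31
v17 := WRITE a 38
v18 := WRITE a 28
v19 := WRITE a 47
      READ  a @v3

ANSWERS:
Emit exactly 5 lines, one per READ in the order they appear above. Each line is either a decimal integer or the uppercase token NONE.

Answer: NONE
NONE
25
17
15

Derivation:
v1: WRITE b=88  (b history now [(1, 88)])
READ c @v1: history=[] -> no version <= 1 -> NONE
v2: WRITE c=78  (c history now [(2, 78)])
READ c @v1: history=[(2, 78)] -> no version <= 1 -> NONE
v3: WRITE a=15  (a history now [(3, 15)])
v4: WRITE b=17  (b history now [(1, 88), (4, 17)])
v5: WRITE c=19  (c history now [(2, 78), (5, 19)])
v6: WRITE c=66  (c history now [(2, 78), (5, 19), (6, 66)])
v7: WRITE c=76  (c history now [(2, 78), (5, 19), (6, 66), (7, 76)])
v8: WRITE c=0  (c history now [(2, 78), (5, 19), (6, 66), (7, 76), (8, 0)])
v9: WRITE b=19  (b history now [(1, 88), (4, 17), (9, 19)])
v10: WRITE a=57  (a history now [(3, 15), (10, 57)])
v11: WRITE c=47  (c history now [(2, 78), (5, 19), (6, 66), (7, 76), (8, 0), (11, 47)])
v12: WRITE b=25  (b history now [(1, 88), (4, 17), (9, 19), (12, 25)])
v13: WRITE a=69  (a history now [(3, 15), (10, 57), (13, 69)])
READ b @v12: history=[(1, 88), (4, 17), (9, 19), (12, 25)] -> pick v12 -> 25
v14: WRITE b=34  (b history now [(1, 88), (4, 17), (9, 19), (12, 25), (14, 34)])
READ b @v6: history=[(1, 88), (4, 17), (9, 19), (12, 25), (14, 34)] -> pick v4 -> 17
v15: WRITE c=82  (c history now [(2, 78), (5, 19), (6, 66), (7, 76), (8, 0), (11, 47), (15, 82)])
v16: WRITE a=31  (a history now [(3, 15), (10, 57), (13, 69), (16, 31)])
v17: WRITE a=38  (a history now [(3, 15), (10, 57), (13, 69), (16, 31), (17, 38)])
v18: WRITE a=28  (a history now [(3, 15), (10, 57), (13, 69), (16, 31), (17, 38), (18, 28)])
v19: WRITE a=47  (a history now [(3, 15), (10, 57), (13, 69), (16, 31), (17, 38), (18, 28), (19, 47)])
READ a @v3: history=[(3, 15), (10, 57), (13, 69), (16, 31), (17, 38), (18, 28), (19, 47)] -> pick v3 -> 15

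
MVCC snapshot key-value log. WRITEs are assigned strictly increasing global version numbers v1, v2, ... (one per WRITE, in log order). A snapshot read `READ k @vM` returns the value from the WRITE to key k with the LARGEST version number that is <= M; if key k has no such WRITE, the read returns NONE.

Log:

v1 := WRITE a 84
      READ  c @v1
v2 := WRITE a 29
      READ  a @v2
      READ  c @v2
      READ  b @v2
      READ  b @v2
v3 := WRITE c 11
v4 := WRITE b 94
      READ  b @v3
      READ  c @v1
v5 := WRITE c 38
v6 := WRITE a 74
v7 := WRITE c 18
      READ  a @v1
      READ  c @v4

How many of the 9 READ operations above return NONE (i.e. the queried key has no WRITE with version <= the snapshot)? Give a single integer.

v1: WRITE a=84  (a history now [(1, 84)])
READ c @v1: history=[] -> no version <= 1 -> NONE
v2: WRITE a=29  (a history now [(1, 84), (2, 29)])
READ a @v2: history=[(1, 84), (2, 29)] -> pick v2 -> 29
READ c @v2: history=[] -> no version <= 2 -> NONE
READ b @v2: history=[] -> no version <= 2 -> NONE
READ b @v2: history=[] -> no version <= 2 -> NONE
v3: WRITE c=11  (c history now [(3, 11)])
v4: WRITE b=94  (b history now [(4, 94)])
READ b @v3: history=[(4, 94)] -> no version <= 3 -> NONE
READ c @v1: history=[(3, 11)] -> no version <= 1 -> NONE
v5: WRITE c=38  (c history now [(3, 11), (5, 38)])
v6: WRITE a=74  (a history now [(1, 84), (2, 29), (6, 74)])
v7: WRITE c=18  (c history now [(3, 11), (5, 38), (7, 18)])
READ a @v1: history=[(1, 84), (2, 29), (6, 74)] -> pick v1 -> 84
READ c @v4: history=[(3, 11), (5, 38), (7, 18)] -> pick v3 -> 11
Read results in order: ['NONE', '29', 'NONE', 'NONE', 'NONE', 'NONE', 'NONE', '84', '11']
NONE count = 6

Answer: 6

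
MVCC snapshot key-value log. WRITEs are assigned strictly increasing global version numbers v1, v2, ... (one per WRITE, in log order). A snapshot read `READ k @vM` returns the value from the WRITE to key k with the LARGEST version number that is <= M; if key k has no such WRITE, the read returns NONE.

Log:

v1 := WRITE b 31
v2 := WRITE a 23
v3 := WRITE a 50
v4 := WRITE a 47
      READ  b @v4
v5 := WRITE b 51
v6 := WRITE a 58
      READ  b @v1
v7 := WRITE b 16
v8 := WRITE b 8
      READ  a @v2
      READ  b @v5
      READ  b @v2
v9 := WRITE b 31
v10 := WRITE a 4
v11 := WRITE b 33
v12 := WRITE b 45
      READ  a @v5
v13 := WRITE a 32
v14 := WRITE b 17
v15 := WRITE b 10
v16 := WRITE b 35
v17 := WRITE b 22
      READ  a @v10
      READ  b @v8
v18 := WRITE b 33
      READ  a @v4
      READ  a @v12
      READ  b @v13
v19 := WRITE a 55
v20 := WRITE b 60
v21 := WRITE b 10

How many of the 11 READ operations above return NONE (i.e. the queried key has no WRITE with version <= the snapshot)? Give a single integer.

v1: WRITE b=31  (b history now [(1, 31)])
v2: WRITE a=23  (a history now [(2, 23)])
v3: WRITE a=50  (a history now [(2, 23), (3, 50)])
v4: WRITE a=47  (a history now [(2, 23), (3, 50), (4, 47)])
READ b @v4: history=[(1, 31)] -> pick v1 -> 31
v5: WRITE b=51  (b history now [(1, 31), (5, 51)])
v6: WRITE a=58  (a history now [(2, 23), (3, 50), (4, 47), (6, 58)])
READ b @v1: history=[(1, 31), (5, 51)] -> pick v1 -> 31
v7: WRITE b=16  (b history now [(1, 31), (5, 51), (7, 16)])
v8: WRITE b=8  (b history now [(1, 31), (5, 51), (7, 16), (8, 8)])
READ a @v2: history=[(2, 23), (3, 50), (4, 47), (6, 58)] -> pick v2 -> 23
READ b @v5: history=[(1, 31), (5, 51), (7, 16), (8, 8)] -> pick v5 -> 51
READ b @v2: history=[(1, 31), (5, 51), (7, 16), (8, 8)] -> pick v1 -> 31
v9: WRITE b=31  (b history now [(1, 31), (5, 51), (7, 16), (8, 8), (9, 31)])
v10: WRITE a=4  (a history now [(2, 23), (3, 50), (4, 47), (6, 58), (10, 4)])
v11: WRITE b=33  (b history now [(1, 31), (5, 51), (7, 16), (8, 8), (9, 31), (11, 33)])
v12: WRITE b=45  (b history now [(1, 31), (5, 51), (7, 16), (8, 8), (9, 31), (11, 33), (12, 45)])
READ a @v5: history=[(2, 23), (3, 50), (4, 47), (6, 58), (10, 4)] -> pick v4 -> 47
v13: WRITE a=32  (a history now [(2, 23), (3, 50), (4, 47), (6, 58), (10, 4), (13, 32)])
v14: WRITE b=17  (b history now [(1, 31), (5, 51), (7, 16), (8, 8), (9, 31), (11, 33), (12, 45), (14, 17)])
v15: WRITE b=10  (b history now [(1, 31), (5, 51), (7, 16), (8, 8), (9, 31), (11, 33), (12, 45), (14, 17), (15, 10)])
v16: WRITE b=35  (b history now [(1, 31), (5, 51), (7, 16), (8, 8), (9, 31), (11, 33), (12, 45), (14, 17), (15, 10), (16, 35)])
v17: WRITE b=22  (b history now [(1, 31), (5, 51), (7, 16), (8, 8), (9, 31), (11, 33), (12, 45), (14, 17), (15, 10), (16, 35), (17, 22)])
READ a @v10: history=[(2, 23), (3, 50), (4, 47), (6, 58), (10, 4), (13, 32)] -> pick v10 -> 4
READ b @v8: history=[(1, 31), (5, 51), (7, 16), (8, 8), (9, 31), (11, 33), (12, 45), (14, 17), (15, 10), (16, 35), (17, 22)] -> pick v8 -> 8
v18: WRITE b=33  (b history now [(1, 31), (5, 51), (7, 16), (8, 8), (9, 31), (11, 33), (12, 45), (14, 17), (15, 10), (16, 35), (17, 22), (18, 33)])
READ a @v4: history=[(2, 23), (3, 50), (4, 47), (6, 58), (10, 4), (13, 32)] -> pick v4 -> 47
READ a @v12: history=[(2, 23), (3, 50), (4, 47), (6, 58), (10, 4), (13, 32)] -> pick v10 -> 4
READ b @v13: history=[(1, 31), (5, 51), (7, 16), (8, 8), (9, 31), (11, 33), (12, 45), (14, 17), (15, 10), (16, 35), (17, 22), (18, 33)] -> pick v12 -> 45
v19: WRITE a=55  (a history now [(2, 23), (3, 50), (4, 47), (6, 58), (10, 4), (13, 32), (19, 55)])
v20: WRITE b=60  (b history now [(1, 31), (5, 51), (7, 16), (8, 8), (9, 31), (11, 33), (12, 45), (14, 17), (15, 10), (16, 35), (17, 22), (18, 33), (20, 60)])
v21: WRITE b=10  (b history now [(1, 31), (5, 51), (7, 16), (8, 8), (9, 31), (11, 33), (12, 45), (14, 17), (15, 10), (16, 35), (17, 22), (18, 33), (20, 60), (21, 10)])
Read results in order: ['31', '31', '23', '51', '31', '47', '4', '8', '47', '4', '45']
NONE count = 0

Answer: 0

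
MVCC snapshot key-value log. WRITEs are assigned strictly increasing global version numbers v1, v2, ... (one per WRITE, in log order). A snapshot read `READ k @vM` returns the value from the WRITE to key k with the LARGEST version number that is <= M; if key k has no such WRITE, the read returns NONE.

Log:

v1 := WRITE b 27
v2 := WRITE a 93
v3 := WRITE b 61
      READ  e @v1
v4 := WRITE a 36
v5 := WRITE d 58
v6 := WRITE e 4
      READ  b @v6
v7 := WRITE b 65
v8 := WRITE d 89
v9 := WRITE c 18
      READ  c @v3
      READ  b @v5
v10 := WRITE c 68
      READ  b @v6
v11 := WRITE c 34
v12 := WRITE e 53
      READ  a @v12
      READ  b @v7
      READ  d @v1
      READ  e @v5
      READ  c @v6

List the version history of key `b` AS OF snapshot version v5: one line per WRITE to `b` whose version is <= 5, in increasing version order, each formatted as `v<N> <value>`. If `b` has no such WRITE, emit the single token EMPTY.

Scan writes for key=b with version <= 5:
  v1 WRITE b 27 -> keep
  v2 WRITE a 93 -> skip
  v3 WRITE b 61 -> keep
  v4 WRITE a 36 -> skip
  v5 WRITE d 58 -> skip
  v6 WRITE e 4 -> skip
  v7 WRITE b 65 -> drop (> snap)
  v8 WRITE d 89 -> skip
  v9 WRITE c 18 -> skip
  v10 WRITE c 68 -> skip
  v11 WRITE c 34 -> skip
  v12 WRITE e 53 -> skip
Collected: [(1, 27), (3, 61)]

Answer: v1 27
v3 61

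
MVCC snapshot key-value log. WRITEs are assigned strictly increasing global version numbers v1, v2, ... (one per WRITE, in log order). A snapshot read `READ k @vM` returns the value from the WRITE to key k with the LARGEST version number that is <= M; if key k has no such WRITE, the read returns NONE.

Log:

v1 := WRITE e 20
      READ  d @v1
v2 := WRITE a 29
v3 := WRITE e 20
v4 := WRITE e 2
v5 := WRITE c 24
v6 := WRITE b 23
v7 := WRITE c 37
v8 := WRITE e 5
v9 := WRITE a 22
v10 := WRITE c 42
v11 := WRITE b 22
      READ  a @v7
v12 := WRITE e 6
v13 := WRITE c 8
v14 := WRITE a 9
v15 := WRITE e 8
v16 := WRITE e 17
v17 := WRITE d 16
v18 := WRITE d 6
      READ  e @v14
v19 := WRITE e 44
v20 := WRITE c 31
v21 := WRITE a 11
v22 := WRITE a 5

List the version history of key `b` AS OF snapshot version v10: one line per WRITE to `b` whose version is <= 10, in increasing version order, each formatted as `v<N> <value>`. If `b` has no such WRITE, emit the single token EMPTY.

Answer: v6 23

Derivation:
Scan writes for key=b with version <= 10:
  v1 WRITE e 20 -> skip
  v2 WRITE a 29 -> skip
  v3 WRITE e 20 -> skip
  v4 WRITE e 2 -> skip
  v5 WRITE c 24 -> skip
  v6 WRITE b 23 -> keep
  v7 WRITE c 37 -> skip
  v8 WRITE e 5 -> skip
  v9 WRITE a 22 -> skip
  v10 WRITE c 42 -> skip
  v11 WRITE b 22 -> drop (> snap)
  v12 WRITE e 6 -> skip
  v13 WRITE c 8 -> skip
  v14 WRITE a 9 -> skip
  v15 WRITE e 8 -> skip
  v16 WRITE e 17 -> skip
  v17 WRITE d 16 -> skip
  v18 WRITE d 6 -> skip
  v19 WRITE e 44 -> skip
  v20 WRITE c 31 -> skip
  v21 WRITE a 11 -> skip
  v22 WRITE a 5 -> skip
Collected: [(6, 23)]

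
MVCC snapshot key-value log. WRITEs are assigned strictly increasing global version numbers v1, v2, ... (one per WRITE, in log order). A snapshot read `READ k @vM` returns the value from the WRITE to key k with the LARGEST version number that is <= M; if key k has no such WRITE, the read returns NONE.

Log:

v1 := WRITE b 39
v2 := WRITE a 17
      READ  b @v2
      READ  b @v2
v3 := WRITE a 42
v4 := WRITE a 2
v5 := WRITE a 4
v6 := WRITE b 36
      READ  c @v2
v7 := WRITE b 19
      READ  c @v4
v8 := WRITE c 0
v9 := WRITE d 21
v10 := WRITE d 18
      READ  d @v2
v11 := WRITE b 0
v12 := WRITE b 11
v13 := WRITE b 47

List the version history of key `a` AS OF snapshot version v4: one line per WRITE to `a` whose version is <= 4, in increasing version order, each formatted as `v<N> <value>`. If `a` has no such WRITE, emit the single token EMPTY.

Answer: v2 17
v3 42
v4 2

Derivation:
Scan writes for key=a with version <= 4:
  v1 WRITE b 39 -> skip
  v2 WRITE a 17 -> keep
  v3 WRITE a 42 -> keep
  v4 WRITE a 2 -> keep
  v5 WRITE a 4 -> drop (> snap)
  v6 WRITE b 36 -> skip
  v7 WRITE b 19 -> skip
  v8 WRITE c 0 -> skip
  v9 WRITE d 21 -> skip
  v10 WRITE d 18 -> skip
  v11 WRITE b 0 -> skip
  v12 WRITE b 11 -> skip
  v13 WRITE b 47 -> skip
Collected: [(2, 17), (3, 42), (4, 2)]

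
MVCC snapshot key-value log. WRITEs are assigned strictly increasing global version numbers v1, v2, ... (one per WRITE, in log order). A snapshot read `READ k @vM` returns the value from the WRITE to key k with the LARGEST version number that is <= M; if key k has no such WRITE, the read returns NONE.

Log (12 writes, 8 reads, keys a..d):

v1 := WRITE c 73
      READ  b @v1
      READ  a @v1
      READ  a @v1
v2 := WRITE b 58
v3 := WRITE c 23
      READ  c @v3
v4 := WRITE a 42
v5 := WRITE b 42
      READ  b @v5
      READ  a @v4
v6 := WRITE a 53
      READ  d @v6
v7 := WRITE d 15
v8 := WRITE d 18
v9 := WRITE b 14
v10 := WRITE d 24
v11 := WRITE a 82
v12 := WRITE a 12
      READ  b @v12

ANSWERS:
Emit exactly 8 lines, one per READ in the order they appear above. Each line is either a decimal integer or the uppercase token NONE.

v1: WRITE c=73  (c history now [(1, 73)])
READ b @v1: history=[] -> no version <= 1 -> NONE
READ a @v1: history=[] -> no version <= 1 -> NONE
READ a @v1: history=[] -> no version <= 1 -> NONE
v2: WRITE b=58  (b history now [(2, 58)])
v3: WRITE c=23  (c history now [(1, 73), (3, 23)])
READ c @v3: history=[(1, 73), (3, 23)] -> pick v3 -> 23
v4: WRITE a=42  (a history now [(4, 42)])
v5: WRITE b=42  (b history now [(2, 58), (5, 42)])
READ b @v5: history=[(2, 58), (5, 42)] -> pick v5 -> 42
READ a @v4: history=[(4, 42)] -> pick v4 -> 42
v6: WRITE a=53  (a history now [(4, 42), (6, 53)])
READ d @v6: history=[] -> no version <= 6 -> NONE
v7: WRITE d=15  (d history now [(7, 15)])
v8: WRITE d=18  (d history now [(7, 15), (8, 18)])
v9: WRITE b=14  (b history now [(2, 58), (5, 42), (9, 14)])
v10: WRITE d=24  (d history now [(7, 15), (8, 18), (10, 24)])
v11: WRITE a=82  (a history now [(4, 42), (6, 53), (11, 82)])
v12: WRITE a=12  (a history now [(4, 42), (6, 53), (11, 82), (12, 12)])
READ b @v12: history=[(2, 58), (5, 42), (9, 14)] -> pick v9 -> 14

Answer: NONE
NONE
NONE
23
42
42
NONE
14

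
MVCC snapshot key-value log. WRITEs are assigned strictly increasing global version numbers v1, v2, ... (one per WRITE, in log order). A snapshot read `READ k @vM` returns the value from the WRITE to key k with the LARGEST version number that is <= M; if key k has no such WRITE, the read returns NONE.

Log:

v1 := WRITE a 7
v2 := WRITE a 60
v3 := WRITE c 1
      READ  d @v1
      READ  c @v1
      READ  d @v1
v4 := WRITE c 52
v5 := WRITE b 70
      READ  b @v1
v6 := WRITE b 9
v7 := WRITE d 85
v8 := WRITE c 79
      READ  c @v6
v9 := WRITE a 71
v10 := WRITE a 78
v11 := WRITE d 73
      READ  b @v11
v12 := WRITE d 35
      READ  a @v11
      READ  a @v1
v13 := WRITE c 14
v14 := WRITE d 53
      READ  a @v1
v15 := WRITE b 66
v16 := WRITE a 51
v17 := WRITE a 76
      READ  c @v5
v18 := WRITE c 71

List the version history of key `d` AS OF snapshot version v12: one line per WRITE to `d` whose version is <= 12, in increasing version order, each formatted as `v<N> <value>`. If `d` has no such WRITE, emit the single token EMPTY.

Answer: v7 85
v11 73
v12 35

Derivation:
Scan writes for key=d with version <= 12:
  v1 WRITE a 7 -> skip
  v2 WRITE a 60 -> skip
  v3 WRITE c 1 -> skip
  v4 WRITE c 52 -> skip
  v5 WRITE b 70 -> skip
  v6 WRITE b 9 -> skip
  v7 WRITE d 85 -> keep
  v8 WRITE c 79 -> skip
  v9 WRITE a 71 -> skip
  v10 WRITE a 78 -> skip
  v11 WRITE d 73 -> keep
  v12 WRITE d 35 -> keep
  v13 WRITE c 14 -> skip
  v14 WRITE d 53 -> drop (> snap)
  v15 WRITE b 66 -> skip
  v16 WRITE a 51 -> skip
  v17 WRITE a 76 -> skip
  v18 WRITE c 71 -> skip
Collected: [(7, 85), (11, 73), (12, 35)]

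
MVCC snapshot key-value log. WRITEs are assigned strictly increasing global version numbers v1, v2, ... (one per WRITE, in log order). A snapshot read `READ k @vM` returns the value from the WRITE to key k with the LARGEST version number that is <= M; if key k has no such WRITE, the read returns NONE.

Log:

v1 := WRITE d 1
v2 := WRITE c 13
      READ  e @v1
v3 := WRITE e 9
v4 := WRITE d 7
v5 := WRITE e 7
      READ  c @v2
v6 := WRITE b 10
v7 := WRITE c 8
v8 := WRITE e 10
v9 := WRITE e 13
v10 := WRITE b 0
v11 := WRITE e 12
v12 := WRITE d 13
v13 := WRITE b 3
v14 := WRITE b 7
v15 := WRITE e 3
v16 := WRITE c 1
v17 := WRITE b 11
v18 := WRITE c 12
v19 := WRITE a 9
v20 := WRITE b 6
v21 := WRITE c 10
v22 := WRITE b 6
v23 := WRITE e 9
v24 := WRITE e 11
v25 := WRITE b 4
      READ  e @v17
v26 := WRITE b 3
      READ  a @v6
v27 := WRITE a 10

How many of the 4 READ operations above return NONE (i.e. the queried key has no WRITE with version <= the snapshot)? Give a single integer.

v1: WRITE d=1  (d history now [(1, 1)])
v2: WRITE c=13  (c history now [(2, 13)])
READ e @v1: history=[] -> no version <= 1 -> NONE
v3: WRITE e=9  (e history now [(3, 9)])
v4: WRITE d=7  (d history now [(1, 1), (4, 7)])
v5: WRITE e=7  (e history now [(3, 9), (5, 7)])
READ c @v2: history=[(2, 13)] -> pick v2 -> 13
v6: WRITE b=10  (b history now [(6, 10)])
v7: WRITE c=8  (c history now [(2, 13), (7, 8)])
v8: WRITE e=10  (e history now [(3, 9), (5, 7), (8, 10)])
v9: WRITE e=13  (e history now [(3, 9), (5, 7), (8, 10), (9, 13)])
v10: WRITE b=0  (b history now [(6, 10), (10, 0)])
v11: WRITE e=12  (e history now [(3, 9), (5, 7), (8, 10), (9, 13), (11, 12)])
v12: WRITE d=13  (d history now [(1, 1), (4, 7), (12, 13)])
v13: WRITE b=3  (b history now [(6, 10), (10, 0), (13, 3)])
v14: WRITE b=7  (b history now [(6, 10), (10, 0), (13, 3), (14, 7)])
v15: WRITE e=3  (e history now [(3, 9), (5, 7), (8, 10), (9, 13), (11, 12), (15, 3)])
v16: WRITE c=1  (c history now [(2, 13), (7, 8), (16, 1)])
v17: WRITE b=11  (b history now [(6, 10), (10, 0), (13, 3), (14, 7), (17, 11)])
v18: WRITE c=12  (c history now [(2, 13), (7, 8), (16, 1), (18, 12)])
v19: WRITE a=9  (a history now [(19, 9)])
v20: WRITE b=6  (b history now [(6, 10), (10, 0), (13, 3), (14, 7), (17, 11), (20, 6)])
v21: WRITE c=10  (c history now [(2, 13), (7, 8), (16, 1), (18, 12), (21, 10)])
v22: WRITE b=6  (b history now [(6, 10), (10, 0), (13, 3), (14, 7), (17, 11), (20, 6), (22, 6)])
v23: WRITE e=9  (e history now [(3, 9), (5, 7), (8, 10), (9, 13), (11, 12), (15, 3), (23, 9)])
v24: WRITE e=11  (e history now [(3, 9), (5, 7), (8, 10), (9, 13), (11, 12), (15, 3), (23, 9), (24, 11)])
v25: WRITE b=4  (b history now [(6, 10), (10, 0), (13, 3), (14, 7), (17, 11), (20, 6), (22, 6), (25, 4)])
READ e @v17: history=[(3, 9), (5, 7), (8, 10), (9, 13), (11, 12), (15, 3), (23, 9), (24, 11)] -> pick v15 -> 3
v26: WRITE b=3  (b history now [(6, 10), (10, 0), (13, 3), (14, 7), (17, 11), (20, 6), (22, 6), (25, 4), (26, 3)])
READ a @v6: history=[(19, 9)] -> no version <= 6 -> NONE
v27: WRITE a=10  (a history now [(19, 9), (27, 10)])
Read results in order: ['NONE', '13', '3', 'NONE']
NONE count = 2

Answer: 2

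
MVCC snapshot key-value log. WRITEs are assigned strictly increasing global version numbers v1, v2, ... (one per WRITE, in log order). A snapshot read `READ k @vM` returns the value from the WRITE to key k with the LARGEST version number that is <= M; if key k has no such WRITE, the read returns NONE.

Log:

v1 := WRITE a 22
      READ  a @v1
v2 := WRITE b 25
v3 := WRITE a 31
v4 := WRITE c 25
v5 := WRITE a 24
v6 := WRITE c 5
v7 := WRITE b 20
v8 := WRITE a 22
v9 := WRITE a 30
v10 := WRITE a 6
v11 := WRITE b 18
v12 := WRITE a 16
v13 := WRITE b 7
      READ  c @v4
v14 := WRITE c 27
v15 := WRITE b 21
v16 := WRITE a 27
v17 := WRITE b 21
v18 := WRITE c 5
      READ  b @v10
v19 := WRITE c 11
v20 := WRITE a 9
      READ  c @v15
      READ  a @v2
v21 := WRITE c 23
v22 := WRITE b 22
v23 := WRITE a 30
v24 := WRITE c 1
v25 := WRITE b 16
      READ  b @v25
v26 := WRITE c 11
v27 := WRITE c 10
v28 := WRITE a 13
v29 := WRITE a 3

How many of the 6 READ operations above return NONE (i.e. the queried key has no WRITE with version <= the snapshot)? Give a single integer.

Answer: 0

Derivation:
v1: WRITE a=22  (a history now [(1, 22)])
READ a @v1: history=[(1, 22)] -> pick v1 -> 22
v2: WRITE b=25  (b history now [(2, 25)])
v3: WRITE a=31  (a history now [(1, 22), (3, 31)])
v4: WRITE c=25  (c history now [(4, 25)])
v5: WRITE a=24  (a history now [(1, 22), (3, 31), (5, 24)])
v6: WRITE c=5  (c history now [(4, 25), (6, 5)])
v7: WRITE b=20  (b history now [(2, 25), (7, 20)])
v8: WRITE a=22  (a history now [(1, 22), (3, 31), (5, 24), (8, 22)])
v9: WRITE a=30  (a history now [(1, 22), (3, 31), (5, 24), (8, 22), (9, 30)])
v10: WRITE a=6  (a history now [(1, 22), (3, 31), (5, 24), (8, 22), (9, 30), (10, 6)])
v11: WRITE b=18  (b history now [(2, 25), (7, 20), (11, 18)])
v12: WRITE a=16  (a history now [(1, 22), (3, 31), (5, 24), (8, 22), (9, 30), (10, 6), (12, 16)])
v13: WRITE b=7  (b history now [(2, 25), (7, 20), (11, 18), (13, 7)])
READ c @v4: history=[(4, 25), (6, 5)] -> pick v4 -> 25
v14: WRITE c=27  (c history now [(4, 25), (6, 5), (14, 27)])
v15: WRITE b=21  (b history now [(2, 25), (7, 20), (11, 18), (13, 7), (15, 21)])
v16: WRITE a=27  (a history now [(1, 22), (3, 31), (5, 24), (8, 22), (9, 30), (10, 6), (12, 16), (16, 27)])
v17: WRITE b=21  (b history now [(2, 25), (7, 20), (11, 18), (13, 7), (15, 21), (17, 21)])
v18: WRITE c=5  (c history now [(4, 25), (6, 5), (14, 27), (18, 5)])
READ b @v10: history=[(2, 25), (7, 20), (11, 18), (13, 7), (15, 21), (17, 21)] -> pick v7 -> 20
v19: WRITE c=11  (c history now [(4, 25), (6, 5), (14, 27), (18, 5), (19, 11)])
v20: WRITE a=9  (a history now [(1, 22), (3, 31), (5, 24), (8, 22), (9, 30), (10, 6), (12, 16), (16, 27), (20, 9)])
READ c @v15: history=[(4, 25), (6, 5), (14, 27), (18, 5), (19, 11)] -> pick v14 -> 27
READ a @v2: history=[(1, 22), (3, 31), (5, 24), (8, 22), (9, 30), (10, 6), (12, 16), (16, 27), (20, 9)] -> pick v1 -> 22
v21: WRITE c=23  (c history now [(4, 25), (6, 5), (14, 27), (18, 5), (19, 11), (21, 23)])
v22: WRITE b=22  (b history now [(2, 25), (7, 20), (11, 18), (13, 7), (15, 21), (17, 21), (22, 22)])
v23: WRITE a=30  (a history now [(1, 22), (3, 31), (5, 24), (8, 22), (9, 30), (10, 6), (12, 16), (16, 27), (20, 9), (23, 30)])
v24: WRITE c=1  (c history now [(4, 25), (6, 5), (14, 27), (18, 5), (19, 11), (21, 23), (24, 1)])
v25: WRITE b=16  (b history now [(2, 25), (7, 20), (11, 18), (13, 7), (15, 21), (17, 21), (22, 22), (25, 16)])
READ b @v25: history=[(2, 25), (7, 20), (11, 18), (13, 7), (15, 21), (17, 21), (22, 22), (25, 16)] -> pick v25 -> 16
v26: WRITE c=11  (c history now [(4, 25), (6, 5), (14, 27), (18, 5), (19, 11), (21, 23), (24, 1), (26, 11)])
v27: WRITE c=10  (c history now [(4, 25), (6, 5), (14, 27), (18, 5), (19, 11), (21, 23), (24, 1), (26, 11), (27, 10)])
v28: WRITE a=13  (a history now [(1, 22), (3, 31), (5, 24), (8, 22), (9, 30), (10, 6), (12, 16), (16, 27), (20, 9), (23, 30), (28, 13)])
v29: WRITE a=3  (a history now [(1, 22), (3, 31), (5, 24), (8, 22), (9, 30), (10, 6), (12, 16), (16, 27), (20, 9), (23, 30), (28, 13), (29, 3)])
Read results in order: ['22', '25', '20', '27', '22', '16']
NONE count = 0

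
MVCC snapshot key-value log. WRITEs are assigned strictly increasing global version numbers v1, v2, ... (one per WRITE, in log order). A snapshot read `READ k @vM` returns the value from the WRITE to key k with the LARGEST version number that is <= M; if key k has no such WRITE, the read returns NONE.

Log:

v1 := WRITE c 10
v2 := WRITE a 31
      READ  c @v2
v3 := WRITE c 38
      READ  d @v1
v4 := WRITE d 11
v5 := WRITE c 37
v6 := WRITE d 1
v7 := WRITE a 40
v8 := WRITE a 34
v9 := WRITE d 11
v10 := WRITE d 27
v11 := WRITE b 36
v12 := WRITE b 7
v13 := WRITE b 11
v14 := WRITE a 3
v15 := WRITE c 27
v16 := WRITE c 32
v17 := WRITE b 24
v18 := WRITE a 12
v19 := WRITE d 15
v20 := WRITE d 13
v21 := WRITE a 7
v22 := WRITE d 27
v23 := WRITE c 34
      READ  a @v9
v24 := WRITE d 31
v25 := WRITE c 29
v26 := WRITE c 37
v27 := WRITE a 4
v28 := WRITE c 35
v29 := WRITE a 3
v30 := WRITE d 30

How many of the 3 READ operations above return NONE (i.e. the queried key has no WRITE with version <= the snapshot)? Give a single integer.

v1: WRITE c=10  (c history now [(1, 10)])
v2: WRITE a=31  (a history now [(2, 31)])
READ c @v2: history=[(1, 10)] -> pick v1 -> 10
v3: WRITE c=38  (c history now [(1, 10), (3, 38)])
READ d @v1: history=[] -> no version <= 1 -> NONE
v4: WRITE d=11  (d history now [(4, 11)])
v5: WRITE c=37  (c history now [(1, 10), (3, 38), (5, 37)])
v6: WRITE d=1  (d history now [(4, 11), (6, 1)])
v7: WRITE a=40  (a history now [(2, 31), (7, 40)])
v8: WRITE a=34  (a history now [(2, 31), (7, 40), (8, 34)])
v9: WRITE d=11  (d history now [(4, 11), (6, 1), (9, 11)])
v10: WRITE d=27  (d history now [(4, 11), (6, 1), (9, 11), (10, 27)])
v11: WRITE b=36  (b history now [(11, 36)])
v12: WRITE b=7  (b history now [(11, 36), (12, 7)])
v13: WRITE b=11  (b history now [(11, 36), (12, 7), (13, 11)])
v14: WRITE a=3  (a history now [(2, 31), (7, 40), (8, 34), (14, 3)])
v15: WRITE c=27  (c history now [(1, 10), (3, 38), (5, 37), (15, 27)])
v16: WRITE c=32  (c history now [(1, 10), (3, 38), (5, 37), (15, 27), (16, 32)])
v17: WRITE b=24  (b history now [(11, 36), (12, 7), (13, 11), (17, 24)])
v18: WRITE a=12  (a history now [(2, 31), (7, 40), (8, 34), (14, 3), (18, 12)])
v19: WRITE d=15  (d history now [(4, 11), (6, 1), (9, 11), (10, 27), (19, 15)])
v20: WRITE d=13  (d history now [(4, 11), (6, 1), (9, 11), (10, 27), (19, 15), (20, 13)])
v21: WRITE a=7  (a history now [(2, 31), (7, 40), (8, 34), (14, 3), (18, 12), (21, 7)])
v22: WRITE d=27  (d history now [(4, 11), (6, 1), (9, 11), (10, 27), (19, 15), (20, 13), (22, 27)])
v23: WRITE c=34  (c history now [(1, 10), (3, 38), (5, 37), (15, 27), (16, 32), (23, 34)])
READ a @v9: history=[(2, 31), (7, 40), (8, 34), (14, 3), (18, 12), (21, 7)] -> pick v8 -> 34
v24: WRITE d=31  (d history now [(4, 11), (6, 1), (9, 11), (10, 27), (19, 15), (20, 13), (22, 27), (24, 31)])
v25: WRITE c=29  (c history now [(1, 10), (3, 38), (5, 37), (15, 27), (16, 32), (23, 34), (25, 29)])
v26: WRITE c=37  (c history now [(1, 10), (3, 38), (5, 37), (15, 27), (16, 32), (23, 34), (25, 29), (26, 37)])
v27: WRITE a=4  (a history now [(2, 31), (7, 40), (8, 34), (14, 3), (18, 12), (21, 7), (27, 4)])
v28: WRITE c=35  (c history now [(1, 10), (3, 38), (5, 37), (15, 27), (16, 32), (23, 34), (25, 29), (26, 37), (28, 35)])
v29: WRITE a=3  (a history now [(2, 31), (7, 40), (8, 34), (14, 3), (18, 12), (21, 7), (27, 4), (29, 3)])
v30: WRITE d=30  (d history now [(4, 11), (6, 1), (9, 11), (10, 27), (19, 15), (20, 13), (22, 27), (24, 31), (30, 30)])
Read results in order: ['10', 'NONE', '34']
NONE count = 1

Answer: 1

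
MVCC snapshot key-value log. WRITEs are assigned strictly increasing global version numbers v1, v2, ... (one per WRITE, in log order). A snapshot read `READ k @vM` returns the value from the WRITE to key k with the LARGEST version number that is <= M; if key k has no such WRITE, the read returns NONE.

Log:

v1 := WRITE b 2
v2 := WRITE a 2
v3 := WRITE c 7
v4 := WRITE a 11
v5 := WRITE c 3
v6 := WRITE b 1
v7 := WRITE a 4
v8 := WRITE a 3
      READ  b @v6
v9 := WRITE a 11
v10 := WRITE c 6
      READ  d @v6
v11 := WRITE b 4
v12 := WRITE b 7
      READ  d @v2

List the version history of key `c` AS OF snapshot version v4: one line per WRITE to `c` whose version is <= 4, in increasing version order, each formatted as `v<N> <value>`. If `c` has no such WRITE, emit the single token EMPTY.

Scan writes for key=c with version <= 4:
  v1 WRITE b 2 -> skip
  v2 WRITE a 2 -> skip
  v3 WRITE c 7 -> keep
  v4 WRITE a 11 -> skip
  v5 WRITE c 3 -> drop (> snap)
  v6 WRITE b 1 -> skip
  v7 WRITE a 4 -> skip
  v8 WRITE a 3 -> skip
  v9 WRITE a 11 -> skip
  v10 WRITE c 6 -> drop (> snap)
  v11 WRITE b 4 -> skip
  v12 WRITE b 7 -> skip
Collected: [(3, 7)]

Answer: v3 7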